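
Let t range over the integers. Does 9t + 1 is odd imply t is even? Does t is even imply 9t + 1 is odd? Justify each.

(→) Suppose 9t + 1 is odd. Since 9 is odd, 9t and t have the same parity, so 9t + 1 ≡ t + 1 (mod 2). As 1 is odd, 9t + 1 is odd exactly when t is even. Thus t is even.

(←) Conversely, suppose t is even; write t = 2j. Then 9t + 1 = 9·(2j) + 1 = 2·9j + 1, which is odd.

Both directions hold; the statement is true.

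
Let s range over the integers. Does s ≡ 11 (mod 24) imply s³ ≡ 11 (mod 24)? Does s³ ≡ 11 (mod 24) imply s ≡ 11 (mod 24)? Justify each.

The biconditional holds.

[⇒] Suppose s ≡ 11 (mod 24). Write s = 24j + 11. Then (24j + 11)³ = 13824j³ + 19008j² + 8712j + 1331 = 24(576j³ + 792j² + 363j + 55) + 11, so s³ ≡ 11 (mod 24).

[⇐] Conversely, suppose s³ ≡ 11 (mod 24). The only residue r in {0, …, 23} with r³ ≡ 11 (mod 24) is r = 11, so s ≡ 11 (mod 24).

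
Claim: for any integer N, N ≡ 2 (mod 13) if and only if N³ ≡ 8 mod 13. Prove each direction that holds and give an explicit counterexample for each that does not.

The forward direction holds; the converse fails.

Forward direction. Suppose N ≡ 2 (mod 13). Write N = 13j + 2. Then (13j + 2)³ = 2197j³ + 1014j² + 156j + 8 = 13(169j³ + 78j² + 12j) + 8, so N³ ≡ 8 (mod 13).

Converse. This fails: take N = 5. Then 5³ = 125 ≡ 8 (mod 13), yet 5 ≡ 5 (mod 13), not 2.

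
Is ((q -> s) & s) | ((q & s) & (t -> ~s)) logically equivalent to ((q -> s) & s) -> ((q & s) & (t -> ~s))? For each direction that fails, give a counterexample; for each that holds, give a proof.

[⇒] This fails. Under s = T, q = F, t = F, the left side is true but the right side is false.

[⇐] This fails. Under s = F, q = F, t = F, the left side is false but the right side is true.

Neither direction holds.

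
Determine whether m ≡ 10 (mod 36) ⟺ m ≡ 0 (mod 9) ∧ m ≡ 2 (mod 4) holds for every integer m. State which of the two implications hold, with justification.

Both directions fail.

[⇒] This fails: m = 10 gives 10 ≡ 10 (mod 36) but 10 ≡ 1 (mod 9), so the conjunction on the right does not hold.

[⇐] This fails: m = 18 satisfies both congruences on the right (18 ≡ 0 mod 9 and 18 ≡ 2 mod 4) yet 18 ≡ 18 (mod 36), not 10.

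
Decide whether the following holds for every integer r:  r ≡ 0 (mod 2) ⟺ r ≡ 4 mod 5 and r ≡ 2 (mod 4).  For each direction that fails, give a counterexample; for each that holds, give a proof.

[⇐] If r ≡ 4 (mod 5) and r ≡ 2 (mod 4), then by the Chinese remainder theorem r ≡ 14 (mod 20). Since 14 ≡ 0 (mod 2) and 2 ∣ 20, we get r ≡ 0 (mod 2).

[⇒] This fails: r = 0 gives 0 ≡ 0 (mod 2) but 0 ≡ 0 (mod 5), so the conjunction on the right does not hold.

(⇒) fails; (⇐) holds.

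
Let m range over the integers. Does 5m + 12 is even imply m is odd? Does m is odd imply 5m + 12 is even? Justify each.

(⇒) This fails: m = 0 gives 5m + 12 = 12, which is even, but 0 is even, not odd.

(⇐) This also fails: m = 5 is odd, but 5m + 12 = 37 is odd, not even.

Neither implication holds.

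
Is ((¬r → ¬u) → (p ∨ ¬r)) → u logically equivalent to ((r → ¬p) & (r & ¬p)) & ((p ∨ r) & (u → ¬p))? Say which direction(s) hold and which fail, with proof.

Not equivalent: only (⇐) holds.

(⟹) This fails. Under p = F, u = T, r = F, the left side is true but the right side is false.

(⟸) Assume the antecedent. If p is true, the antecedent cannot hold. If p is false, the antecedent forces (p = F, u = F, r = T) or (p = F, u = T, r = T), and ((¬r → ¬u) → (p ∨ ¬r)) → u holds there. Either way ((¬r → ¬u) → (p ∨ ¬r)) → u holds.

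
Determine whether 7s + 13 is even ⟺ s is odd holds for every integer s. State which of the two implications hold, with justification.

Both directions hold.

(⇒) Suppose 7s + 13 is even. Since 7 is odd, 7s and s have the same parity, so 7s + 13 ≡ s + 13 (mod 2). As 13 is odd, 7s + 13 is even exactly when s is odd. Thus s is odd.

(⇐) Conversely, suppose s is odd; write s = 2j + 1. Then 7s + 13 = 7·(2j + 1) + 13 = 2·7j + 20, which is even.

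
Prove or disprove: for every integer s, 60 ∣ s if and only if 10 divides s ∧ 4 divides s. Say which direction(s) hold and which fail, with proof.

(⟸) This fails: take s = 20. Both 10 ∣ 20 and 4 ∣ 20, yet 20 is not a multiple of 60 (since 20 = 0·60 + 20), so 60 ∤ 20.

(⟹) If 60 ∣ s, write s = 60q. Since 60 = 6·10, s = 10·(6q), so 10 ∣ s; and since 60 = 15·4, s = 4·(15q), so 4 ∣ s.

(⇒) holds; (⇐) fails.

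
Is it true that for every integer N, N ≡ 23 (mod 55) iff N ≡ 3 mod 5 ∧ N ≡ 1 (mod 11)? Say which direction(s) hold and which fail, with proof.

Forward direction. Suppose N ≡ 23 (mod 55); write N = 55j + 23. Since 5 ∣ 55, reducing mod 5 gives N ≡ 23 ≡ 3 (mod 5); since 11 ∣ 55, reducing mod 11 gives N ≡ 23 ≡ 1 (mod 11).

Converse. If N ≡ 3 (mod 5) and N ≡ 1 (mod 11), then by the Chinese remainder theorem N ≡ 23 (mod 55). This is exactly N ≡ 23 (mod 55).

The biconditional holds.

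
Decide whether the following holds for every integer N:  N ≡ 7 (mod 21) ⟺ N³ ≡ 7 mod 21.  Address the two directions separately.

(⟸) Suppose N³ ≡ 7 (mod 21). The only residue r in {0, …, 20} with r³ ≡ 7 (mod 21) is r = 7, so N ≡ 7 (mod 21).

(⟹) Suppose N ≡ 7 (mod 21). Write N = 21j + 7. Then (21j + 7)³ = 9261j³ + 9261j² + 3087j + 343 = 21(441j³ + 441j² + 147j + 16) + 7, so N³ ≡ 7 (mod 21).

Both implications hold.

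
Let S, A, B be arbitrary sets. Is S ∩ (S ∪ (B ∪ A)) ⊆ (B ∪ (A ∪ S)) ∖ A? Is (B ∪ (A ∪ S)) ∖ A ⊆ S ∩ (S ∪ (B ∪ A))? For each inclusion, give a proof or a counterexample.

Both inclusions fail.

(⟹) This inclusion fails. Take S = {1}, A = {1}, B = ∅; then 1 ∈ S ∩ (S ∪ (B ∪ A)) but 1 ∉ (B ∪ (A ∪ S)) ∖ A.

(⟸) This inclusion fails. Take S = ∅, A = ∅, B = {1}; then 1 ∈ (B ∪ (A ∪ S)) ∖ A but 1 ∉ S ∩ (S ∪ (B ∪ A)).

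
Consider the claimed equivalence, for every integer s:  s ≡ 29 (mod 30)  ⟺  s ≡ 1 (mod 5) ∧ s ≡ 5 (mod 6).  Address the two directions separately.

(⇒) fails and (⇐) fails.

(⟹) This fails: s = 29 gives 29 ≡ 29 (mod 30) but 29 ≡ 4 (mod 5), so the conjunction on the right does not hold.

(⟸) This fails: s = 11 satisfies both congruences on the right (11 ≡ 1 mod 5 and 11 ≡ 5 mod 6) yet 11 ≡ 11 (mod 30), not 29.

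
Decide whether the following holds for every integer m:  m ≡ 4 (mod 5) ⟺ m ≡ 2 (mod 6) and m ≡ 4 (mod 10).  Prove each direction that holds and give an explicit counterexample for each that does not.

(→) This fails: m = 4 gives 4 ≡ 4 (mod 5) but 4 ≡ 4 (mod 6), so the conjunction on the right does not hold.

(←) Conversely, if m ≡ 2 (mod 6) and m ≡ 4 (mod 10), then by the Chinese remainder theorem m ≡ 14 (mod 30). Since 14 ≡ 4 (mod 5) and 5 ∣ 30, we get m ≡ 4 (mod 5).

Only the converse holds.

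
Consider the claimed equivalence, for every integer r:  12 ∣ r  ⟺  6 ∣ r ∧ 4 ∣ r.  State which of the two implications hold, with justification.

The biconditional holds.

(→) If 12 ∣ r, write r = 12q. Since 12 = 2·6, r = 6·(2q), so 6 ∣ r; and since 12 = 3·4, r = 4·(3q), so 4 ∣ r.

(←) Suppose 6 ∣ r and 4 ∣ r. Any common multiple of 6 and 4 is a multiple of their lcm; here lcm(6, 4) = 6·4/gcd(6, 4) = 24/2 = 12, so 12 ∣ r.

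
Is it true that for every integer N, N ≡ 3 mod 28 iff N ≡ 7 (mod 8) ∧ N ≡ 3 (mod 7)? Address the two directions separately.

The forward direction fails; the converse holds.

Converse. If N ≡ 7 (mod 8) and N ≡ 3 (mod 7), then by the Chinese remainder theorem N ≡ 31 (mod 56). Since 31 ≡ 3 (mod 28) and 28 ∣ 56, we get N ≡ 3 (mod 28).

Forward direction. This fails: N = 3 gives 3 ≡ 3 (mod 28) but 3 ≡ 3 (mod 8), so the conjunction on the right does not hold.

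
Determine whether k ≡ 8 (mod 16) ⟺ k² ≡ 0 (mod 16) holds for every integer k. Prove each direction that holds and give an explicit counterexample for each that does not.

(⇒) holds; (⇐) fails.

Forward direction. Suppose k ≡ 8 (mod 16). Write k = 16j + 8. Then (16j + 8)² = 256j² + 256j + 64 = 16(16j² + 16j + 4) + 0, so k² ≡ 0 (mod 16).

Converse. This fails: take k = 0. Then 0² = 0 ≡ 0 (mod 16), yet 0 ≡ 0 (mod 16), not 8.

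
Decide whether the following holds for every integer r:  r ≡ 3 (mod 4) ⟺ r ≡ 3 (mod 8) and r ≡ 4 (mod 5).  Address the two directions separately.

(⇒) fails; (⇐) holds.

(⟸) If r ≡ 3 (mod 8) and r ≡ 4 (mod 5), then by the Chinese remainder theorem r ≡ 19 (mod 40). Since 19 ≡ 3 (mod 4) and 4 ∣ 40, we get r ≡ 3 (mod 4).

(⟹) This fails: r = 3 gives 3 ≡ 3 (mod 4) but 3 ≡ 3 (mod 5), so the conjunction on the right does not hold.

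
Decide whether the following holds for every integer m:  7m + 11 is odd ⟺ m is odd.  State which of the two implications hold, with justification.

(⇒) This fails: m = 6 gives 7m + 11 = 53, which is odd, but 6 is even, not odd.

(⇐) This also fails: m = 7 is odd, but 7m + 11 = 60 is even, not odd.

Neither direction holds.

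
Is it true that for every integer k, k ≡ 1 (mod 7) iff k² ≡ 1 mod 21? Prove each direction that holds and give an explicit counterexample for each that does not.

(⇒) fails and (⇐) fails.

(⟹) This fails: take k = 15. Then 15 ≡ 1 (mod 7), but 15² = 225 ≡ 15 (mod 21), not 1.

(⟸) This fails: take k = 13. Then 13² = 169 ≡ 1 (mod 21), yet 13 ≡ 6 (mod 7), not 1.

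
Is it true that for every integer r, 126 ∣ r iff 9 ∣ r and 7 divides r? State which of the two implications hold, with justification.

Only the forward direction holds.

(⇒) If 126 ∣ r, write r = 126q. Since 126 = 14·9, r = 9·(14q), so 9 ∣ r; and since 126 = 18·7, r = 7·(18q), so 7 ∣ r.

(⇐) This fails: take r = 63. Both 9 ∣ 63 and 7 ∣ 63, yet 63 is not a multiple of 126 (since 63 = 0·126 + 63), so 126 ∤ 63.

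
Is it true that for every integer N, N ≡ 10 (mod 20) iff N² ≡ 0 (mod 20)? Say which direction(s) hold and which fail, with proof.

(→) Suppose N ≡ 10 (mod 20). Write N = 20j + 10. Then (20j + 10)² = 400j² + 400j + 100 = 20(20j² + 20j + 5) + 0, so N² ≡ 0 (mod 20).

(←) This fails: take N = 0. Then 0² = 0 ≡ 0 (mod 20), yet 0 ≡ 0 (mod 20), not 10.

Only the forward implication holds.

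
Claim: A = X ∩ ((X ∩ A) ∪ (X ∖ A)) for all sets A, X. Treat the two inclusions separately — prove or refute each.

(⟹) This inclusion fails. Take A = {1}, X = ∅; then 1 ∈ A but 1 ∉ X ∩ ((X ∩ A) ∪ (X ∖ A)).

(⟸) This inclusion fails. Take A = ∅, X = {1}; then 1 ∈ X ∩ ((X ∩ A) ∪ (X ∖ A)) but 1 ∉ A.

Neither inclusion holds.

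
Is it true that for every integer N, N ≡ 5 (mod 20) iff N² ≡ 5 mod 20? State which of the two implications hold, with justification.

The forward direction holds; the converse fails.

Converse. This fails: take N = 15. Then 15² = 225 ≡ 5 (mod 20), yet 15 ≡ 15 (mod 20), not 5.

Forward direction. Suppose N ≡ 5 (mod 20). Write N = 20j + 5. Then (20j + 5)² = 400j² + 200j + 25 = 20(20j² + 10j + 1) + 5, so N² ≡ 5 (mod 20).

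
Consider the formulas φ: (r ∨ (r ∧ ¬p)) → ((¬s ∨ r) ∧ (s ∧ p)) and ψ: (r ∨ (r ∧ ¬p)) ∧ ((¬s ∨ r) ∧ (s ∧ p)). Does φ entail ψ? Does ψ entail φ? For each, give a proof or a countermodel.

Not equivalent: only (⇐) holds.

(→) This fails. Under s = F, r = F, p = F, the left side is true but the right side is false.

(←) Assume the antecedent. If s is true, the antecedent forces (s = T, r = T, p = T), and the consequent holds there. If s is false, the antecedent cannot hold. Either way the consequent holds.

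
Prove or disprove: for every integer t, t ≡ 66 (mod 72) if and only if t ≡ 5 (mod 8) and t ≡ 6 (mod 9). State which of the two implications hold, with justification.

[⇒] This fails: t = 66 gives 66 ≡ 66 (mod 72) but 66 ≡ 2 (mod 8), so the conjunction on the right does not hold.

[⇐] This fails: t = 69 satisfies both congruences on the right (69 ≡ 5 mod 8 and 69 ≡ 6 mod 9) yet 69 ≡ 69 (mod 72), not 66.

Neither direction holds.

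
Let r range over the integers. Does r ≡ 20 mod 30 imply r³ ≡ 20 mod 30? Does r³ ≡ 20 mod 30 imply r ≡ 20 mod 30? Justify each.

Forward direction. Suppose r ≡ 20 mod 30. Write r = 30j + 20. Then (30j + 20)³ = 27000j³ + 54000j² + 36000j + 8000 = 30(900j³ + 1800j² + 1200j + 266) + 20, so r³ ≡ 20 (mod 30).

Converse. Suppose r³ ≡ 20 (mod 30). The only residue r in {0, …, 29} with r³ ≡ 20 (mod 30) is r = 20, so r ≡ 20 (mod 30).

Both implications hold.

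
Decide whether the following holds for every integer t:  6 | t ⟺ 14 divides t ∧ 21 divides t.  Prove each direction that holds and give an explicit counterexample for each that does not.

[⇒] This fails: take t = 6. Certainly 6 ∣ 6, but 14 ∤ 6.

[⇐] Suppose 14 ∣ t and 21 ∣ t. Any common multiple of 14 and 21 is a multiple of their lcm; here lcm(14, 21) = 14·21/gcd(14, 21) = 294/7 = 42, so 42 ∣ t. Since 6 ∣ 42, it follows that 6 ∣ t.

Only the converse holds.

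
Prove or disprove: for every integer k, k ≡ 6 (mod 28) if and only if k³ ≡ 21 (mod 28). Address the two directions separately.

(⇒) fails and (⇐) fails.

Forward direction. This fails: take k = 6. Then 6 ≡ 6 (mod 28), but 6³ = 216 ≡ 20 (mod 28), not 21.

Converse. This fails: take k = 21. Then 21³ = 9261 ≡ 21 (mod 28), yet 21 ≡ 21 (mod 28), not 6.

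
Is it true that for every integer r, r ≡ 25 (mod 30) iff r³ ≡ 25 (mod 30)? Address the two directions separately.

Equivalent; both directions hold.

(⟹) Suppose r ≡ 25 (mod 30). Write r = 30j + 25. Then (30j + 25)³ = 27000j³ + 67500j² + 56250j + 15625 = 30(900j³ + 2250j² + 1875j + 520) + 25, so r³ ≡ 25 (mod 30).

(⟸) Conversely, suppose r³ ≡ 25 (mod 30). The only residue r in {0, …, 29} with r³ ≡ 25 (mod 30) is r = 25, so r ≡ 25 (mod 30).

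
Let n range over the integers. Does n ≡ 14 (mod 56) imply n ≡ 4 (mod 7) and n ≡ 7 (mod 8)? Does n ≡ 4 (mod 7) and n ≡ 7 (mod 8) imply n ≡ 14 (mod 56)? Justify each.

(⇒) fails and (⇐) fails.

Forward direction. This fails: n = 14 gives 14 ≡ 14 (mod 56) but 14 ≡ 0 (mod 7), so the conjunction on the right does not hold.

Converse. This fails: n = 39 satisfies both congruences on the right (39 ≡ 4 mod 7 and 39 ≡ 7 mod 8) yet 39 ≡ 39 (mod 56), not 14.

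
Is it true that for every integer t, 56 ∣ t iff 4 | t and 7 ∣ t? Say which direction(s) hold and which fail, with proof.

(⇒) holds; (⇐) fails.

Forward direction. If 56 ∣ t, write t = 56q. Since 56 = 14·4, t = 4·(14q), so 4 ∣ t; and since 56 = 8·7, t = 7·(8q), so 7 ∣ t.

Converse. This fails: take t = 28. Both 4 ∣ 28 and 7 ∣ 28, yet 28 is not a multiple of 56 (since 28 = 0·56 + 28), so 56 ∤ 28.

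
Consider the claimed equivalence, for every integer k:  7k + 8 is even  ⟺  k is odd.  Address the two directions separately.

(⇒) fails and (⇐) fails.

[⇒] This fails: k = 6 gives 7k + 8 = 50, which is even, but 6 is even, not odd.

[⇐] This also fails: k = 5 is odd, but 7k + 8 = 43 is odd, not even.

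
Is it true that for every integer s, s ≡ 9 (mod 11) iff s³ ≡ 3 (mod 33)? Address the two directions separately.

(⇐) The residues r modulo 33 with r³ ≡ 3 (mod 33) are exactly {9}, and each is ≡ 9 (mod 11).

(⇒) This fails: take s = 20. Then 20 ≡ 9 (mod 11), but 20³ = 8000 ≡ 14 (mod 33), not 3.

(⇒) fails; (⇐) holds.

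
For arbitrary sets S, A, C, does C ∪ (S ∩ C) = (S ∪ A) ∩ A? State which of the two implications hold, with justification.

(⊆) This inclusion fails. Take S = ∅, A = ∅, C = {1}; then 1 ∈ C ∪ (S ∩ C) but 1 ∉ (S ∪ A) ∩ A.

(⊇) This inclusion fails. Take S = ∅, A = {1}, C = ∅; then 1 ∈ (S ∪ A) ∩ A but 1 ∉ C ∪ (S ∩ C).

Neither inclusion holds.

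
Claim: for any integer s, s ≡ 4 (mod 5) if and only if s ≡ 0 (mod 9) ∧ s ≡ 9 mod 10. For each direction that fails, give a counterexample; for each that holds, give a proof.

(⇒) This fails: s = 64 gives 64 ≡ 4 (mod 5) but 64 ≡ 1 (mod 9), so the conjunction on the right does not hold.

(⇐) Conversely, if s ≡ 0 (mod 9) and s ≡ 9 (mod 10), then by the Chinese remainder theorem s ≡ 9 (mod 90). Since 9 ≡ 4 (mod 5) and 5 ∣ 90, we get s ≡ 4 (mod 5).

Not equivalent: only (⇐) holds.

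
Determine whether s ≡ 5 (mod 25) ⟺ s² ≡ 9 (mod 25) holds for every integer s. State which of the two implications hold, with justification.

(→) This fails: take s = 5. Then 5 ≡ 5 (mod 25), but 5² = 25 ≡ 0 (mod 25), not 9.

(←) This fails: take s = 3. Then 3² = 9 ≡ 9 (mod 25), yet 3 ≡ 3 (mod 25), not 5.

(⇒) fails and (⇐) fails.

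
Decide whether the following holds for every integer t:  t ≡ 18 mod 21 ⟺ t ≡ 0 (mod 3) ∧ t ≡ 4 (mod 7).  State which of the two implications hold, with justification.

(⟹) Suppose t ≡ 18 (mod 21); write t = 21j + 18. Since 3 ∣ 21, reducing mod 3 gives t ≡ 18 ≡ 0 (mod 3); since 7 ∣ 21, reducing mod 7 gives t ≡ 18 ≡ 4 (mod 7).

(⟸) Conversely, if t ≡ 0 (mod 3) and t ≡ 4 (mod 7), then by the Chinese remainder theorem t ≡ 18 (mod 21). This is exactly t ≡ 18 (mod 21).

Both directions hold; the statement is true.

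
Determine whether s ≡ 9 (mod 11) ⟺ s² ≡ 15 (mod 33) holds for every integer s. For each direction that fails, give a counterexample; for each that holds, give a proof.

Neither direction holds.

(⟹) This fails: take s = 20. Then 20 ≡ 9 (mod 11), but 20² = 400 ≡ 4 (mod 33), not 15.

(⟸) This fails: take s = 24. Then 24² = 576 ≡ 15 (mod 33), yet 24 ≡ 2 (mod 11), not 9.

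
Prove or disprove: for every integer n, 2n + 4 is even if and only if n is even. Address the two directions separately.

The forward direction fails; the converse holds.

(⟸) Suppose n is even. Since 2 is even, 2n is even for every n, so 2n + 4 has the same parity as 4, which is even. Hence 2n + 4 is even.

(⟹) This fails: take n = 1. Then 2n + 4 = 6, which is even, yet n = 1 is odd, not even.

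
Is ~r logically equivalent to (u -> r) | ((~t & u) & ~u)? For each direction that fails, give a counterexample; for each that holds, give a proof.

Neither direction holds.

Forward direction. This fails. Under r = F, u = T, t = F, the left side is true but the right side is false.

Converse. This fails. Under r = T, u = F, t = F, the left side is false but the right side is true.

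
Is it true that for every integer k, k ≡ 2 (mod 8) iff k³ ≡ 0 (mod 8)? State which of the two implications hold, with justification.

(⇒) holds; (⇐) fails.

(←) This fails: take k = 0. Then 0³ = 0 ≡ 0 (mod 8), yet 0 ≡ 0 (mod 8), not 2.

(→) Suppose k ≡ 2 (mod 8). Write k = 8j + 2. Then (8j + 2)³ = 512j³ + 384j² + 96j + 8 = 8(64j³ + 48j² + 12j + 1) + 0, so k³ ≡ 0 (mod 8).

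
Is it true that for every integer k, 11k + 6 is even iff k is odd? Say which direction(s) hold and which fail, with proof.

Forward direction. This fails: k = 4 gives 11k + 6 = 50, which is even, but 4 is even, not odd.

Converse. This also fails: k = 5 is odd, but 11k + 6 = 61 is odd, not even.

(⇒) fails and (⇐) fails.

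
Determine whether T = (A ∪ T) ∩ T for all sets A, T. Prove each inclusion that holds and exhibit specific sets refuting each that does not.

Both inclusions hold; the sets are equal.

Reverse inclusion. Let x ∈ (A ∪ T) ∩ T. Then either x ∈ T and x ∉ A; or x ∈ A ∩ T. In each case x ∈ T, so (A ∪ T) ∩ T ⊆ T.

Forward inclusion. Let x ∈ T. Then either x ∈ T and x ∉ A; or x ∈ A ∩ T. In each case x ∈ (A ∪ T) ∩ T, so T ⊆ (A ∪ T) ∩ T.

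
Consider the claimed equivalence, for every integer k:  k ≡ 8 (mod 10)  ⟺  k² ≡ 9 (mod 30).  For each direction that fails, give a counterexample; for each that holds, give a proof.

(⇒) This fails: take k = 8. Then 8 ≡ 8 (mod 10), but 8² = 64 ≡ 4 (mod 30), not 9.

(⇐) This fails: take k = 3. Then 3² = 9 ≡ 9 (mod 30), yet 3 ≡ 3 (mod 10), not 8.

(⇒) fails and (⇐) fails.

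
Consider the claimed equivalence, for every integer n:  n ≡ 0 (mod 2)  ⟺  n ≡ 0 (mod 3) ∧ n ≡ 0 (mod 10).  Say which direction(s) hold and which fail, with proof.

(⟹) This fails: n = 2 gives 2 ≡ 0 (mod 2) but 2 ≡ 2 (mod 3), so the conjunction on the right does not hold.

(⟸) Conversely, if n ≡ 0 (mod 3) and n ≡ 0 (mod 10), then by the Chinese remainder theorem n ≡ 0 (mod 30). Since 0 ≡ 0 (mod 2) and 2 ∣ 30, we get n ≡ 0 (mod 2).

The forward direction fails; the converse holds.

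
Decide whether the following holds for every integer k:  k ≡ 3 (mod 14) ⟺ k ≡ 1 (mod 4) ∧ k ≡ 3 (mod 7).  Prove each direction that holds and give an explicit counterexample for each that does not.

Forward direction. This fails: k = 3 gives 3 ≡ 3 (mod 14) but 3 ≡ 3 (mod 4), so the conjunction on the right does not hold.

Converse. If k ≡ 1 (mod 4) and k ≡ 3 (mod 7), then by the Chinese remainder theorem k ≡ 17 (mod 28). Since 17 ≡ 3 (mod 14) and 14 ∣ 28, we get k ≡ 3 (mod 14).

Not equivalent: only (⇐) holds.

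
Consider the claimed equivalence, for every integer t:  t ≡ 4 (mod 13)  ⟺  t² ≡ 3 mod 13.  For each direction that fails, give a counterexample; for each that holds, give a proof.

Forward direction. Suppose t ≡ 4 (mod 13). Write t = 13j + 4. Then (13j + 4)² = 169j² + 104j + 16 = 13(13j² + 8j + 1) + 3, so t² ≡ 3 (mod 13).

Converse. This fails: take t = 9. Then 9² = 81 ≡ 3 (mod 13), yet 9 ≡ 9 (mod 13), not 4.

Only the forward implication holds.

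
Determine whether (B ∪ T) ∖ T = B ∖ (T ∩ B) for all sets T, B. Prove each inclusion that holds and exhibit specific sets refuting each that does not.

Both inclusions hold.

(⟹) Let x ∈ (B ∪ T) ∖ T. Then x ∈ B and x ∉ T, from which x ∈ B ∖ (T ∩ B).

(⟸) Let x ∈ B ∖ (T ∩ B). Then x ∈ B and x ∉ T, from which x ∈ (B ∪ T) ∖ T.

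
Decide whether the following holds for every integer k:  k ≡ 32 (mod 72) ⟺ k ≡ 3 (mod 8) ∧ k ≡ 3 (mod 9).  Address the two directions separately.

(→) This fails: k = 32 gives 32 ≡ 32 (mod 72) but 32 ≡ 0 (mod 8), so the conjunction on the right does not hold.

(←) This fails: k = 3 satisfies both congruences on the right (3 ≡ 3 mod 8 and 3 ≡ 3 mod 9) yet 3 ≡ 3 (mod 72), not 32.

Both directions fail.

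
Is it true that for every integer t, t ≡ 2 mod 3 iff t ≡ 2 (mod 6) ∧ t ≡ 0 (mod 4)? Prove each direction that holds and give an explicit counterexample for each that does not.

(⇒) This fails: t = 2 gives 2 ≡ 2 (mod 3) but 2 ≡ 2 (mod 4), so the conjunction on the right does not hold.

(⇐) Conversely, if t ≡ 2 (mod 6) and t ≡ 0 (mod 4), then by the Chinese remainder theorem t ≡ 8 (mod 12). Since 8 ≡ 2 (mod 3) and 3 ∣ 12, we get t ≡ 2 (mod 3).

The forward direction fails; the converse holds.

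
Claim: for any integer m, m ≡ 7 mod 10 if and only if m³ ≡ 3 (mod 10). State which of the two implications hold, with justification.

Both directions hold; the statement is true.

(←) For the converse, argue contrapositively. If m ≢ 7 (mod 10), then m is congruent to one of 0, 1, 2, 3, 4, 5, 6, 8, 9 modulo 10, and these give m³ ≡ 0, 1, 8, 7, 4, 5, 6, 2, 9 respectively — never 3.

(→) Suppose m ≡ 7 mod 10. Write m = 10j + 7. Then (10j + 7)³ = 1000j³ + 2100j² + 1470j + 343 = 10(100j³ + 210j² + 147j + 34) + 3, so m³ ≡ 3 (mod 10).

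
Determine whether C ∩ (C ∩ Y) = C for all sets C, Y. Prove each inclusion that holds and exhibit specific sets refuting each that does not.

Forward inclusion. Let x ∈ C ∩ (C ∩ Y). Then x ∈ C ∩ Y, from which x ∈ C.

Reverse inclusion. This inclusion fails. Take C = {1}, Y = ∅; then 1 ∈ C but 1 ∉ C ∩ (C ∩ Y).

The sets are not equal: only the forward inclusion holds.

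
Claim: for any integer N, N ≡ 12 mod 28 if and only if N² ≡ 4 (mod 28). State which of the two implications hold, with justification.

Not equivalent: only (⇒) holds.

[⇒] Suppose N ≡ 12 mod 28. Write N = 28j + 12. Then (28j + 12)² = 784j² + 672j + 144 = 28(28j² + 24j + 5) + 4, so N² ≡ 4 (mod 28).

[⇐] This fails: take N = 2. Then 2² = 4 ≡ 4 (mod 28), yet 2 ≡ 2 (mod 28), not 12.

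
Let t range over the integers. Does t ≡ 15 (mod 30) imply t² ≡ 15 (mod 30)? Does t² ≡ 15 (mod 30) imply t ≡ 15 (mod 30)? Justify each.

Forward direction. Suppose t ≡ 15 (mod 30). Write t = 30j + 15. Then (30j + 15)² = 900j² + 900j + 225 = 30(30j² + 30j + 7) + 15, so t² ≡ 15 (mod 30).

Converse. Suppose t² ≡ 15 (mod 30). The only residue r in {0, …, 29} with r² ≡ 15 (mod 30) is r = 15, so t ≡ 15 (mod 30).

Both directions hold.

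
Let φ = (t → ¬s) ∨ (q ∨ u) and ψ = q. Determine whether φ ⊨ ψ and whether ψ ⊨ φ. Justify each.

(⇒) fails; (⇐) holds.

(→) This fails. Under u = F, t = F, q = F, s = F, the left side is true but the right side is false.

(←) Assume the antecedent. If q is true, (t → ¬s) ∨ (q ∨ u) reduces to true regardless of the other variables. If q is false, the antecedent cannot hold. Either way (t → ¬s) ∨ (q ∨ u) holds.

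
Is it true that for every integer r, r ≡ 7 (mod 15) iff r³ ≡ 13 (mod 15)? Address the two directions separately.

Both directions hold.

(→) Suppose r ≡ 7 (mod 15). Write r = 15j + 7. Then (15j + 7)³ = 3375j³ + 4725j² + 2205j + 343 = 15(225j³ + 315j² + 147j + 22) + 13, so r³ ≡ 13 (mod 15).

(←) Conversely, suppose r³ ≡ 13 (mod 15). The only residue r in {0, …, 14} with r³ ≡ 13 (mod 15) is r = 7, so r ≡ 7 (mod 15).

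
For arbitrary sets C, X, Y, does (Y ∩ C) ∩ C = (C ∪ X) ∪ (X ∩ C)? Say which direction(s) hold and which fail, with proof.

(⊆) holds; (⊇) fails.

(⟸) This inclusion fails. Take C = {1}, X = ∅, Y = ∅; then 1 ∈ (C ∪ X) ∪ (X ∩ C) but 1 ∉ (Y ∩ C) ∩ C.

(⟹) Let x ∈ (Y ∩ C) ∩ C. Then either x ∈ C ∩ Y and x ∉ X; or x ∈ C ∩ X ∩ Y. In each case x ∈ (C ∪ X) ∪ (X ∩ C), so (Y ∩ C) ∩ C ⊆ (C ∪ X) ∪ (X ∩ C).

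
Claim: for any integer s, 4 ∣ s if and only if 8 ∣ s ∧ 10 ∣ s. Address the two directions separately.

(←) Suppose 8 ∣ s and 10 ∣ s. Any common multiple of 8 and 10 is a multiple of their lcm; here lcm(8, 10) = 8·10/gcd(8, 10) = 80/2 = 40, so 40 ∣ s. Since 4 ∣ 40, it follows that 4 ∣ s.

(→) This fails: take s = 4. Certainly 4 ∣ 4, but 8 ∤ 4.

Not equivalent: only (⇐) holds.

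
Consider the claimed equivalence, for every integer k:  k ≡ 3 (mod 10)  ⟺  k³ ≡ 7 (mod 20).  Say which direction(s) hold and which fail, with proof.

Only the reverse direction holds.

[⇒] This fails: take k = 13. Then 13 ≡ 3 (mod 10), but 13³ = 2197 ≡ 17 (mod 20), not 7.

[⇐] Conversely, the residues r modulo 20 with r³ ≡ 7 (mod 20) are exactly {3}, and each is ≡ 3 (mod 10).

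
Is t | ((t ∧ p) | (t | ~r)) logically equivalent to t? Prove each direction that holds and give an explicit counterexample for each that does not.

Converse. Assume the antecedent. If p is true, the antecedent forces (p = T, t = T, r = F) or (p = T, t = T, r = T), and t | ((t ∧ p) | (t | ~r)) holds there. If p is false, the antecedent forces (p = F, t = T, r = F) or (p = F, t = T, r = T), and t | ((t ∧ p) | (t | ~r)) holds there. Either way t | ((t ∧ p) | (t | ~r)) holds.

Forward direction. This fails. Under p = F, t = F, r = F, the left side is true but the right side is false.

Only the converse holds.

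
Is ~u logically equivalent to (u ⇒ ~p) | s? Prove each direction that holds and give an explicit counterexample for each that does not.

(⟸) This fails. Under p = F, s = F, u = T, the left side is false but the right side is true.

(⟹) Assume the antecedent. If p is true, the antecedent forces (p = T, s = F, u = F) or (p = T, s = T, u = F), and (u ⇒ ~p) | s holds there. If p is false, (u ⇒ ~p) | s reduces to true regardless of the other variables. Either way (u ⇒ ~p) | s holds.

Not equivalent: only (⇒) holds.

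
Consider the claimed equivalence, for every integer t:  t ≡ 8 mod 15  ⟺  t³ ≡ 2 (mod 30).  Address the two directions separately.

Only the converse holds.

(→) This fails: take t = 23. Then 23 ≡ 8 (mod 15), but 23³ = 12167 ≡ 17 (mod 30), not 2.

(←) Conversely, the residues r modulo 30 with r³ ≡ 2 (mod 30) are exactly {8}, and each is ≡ 8 (mod 15).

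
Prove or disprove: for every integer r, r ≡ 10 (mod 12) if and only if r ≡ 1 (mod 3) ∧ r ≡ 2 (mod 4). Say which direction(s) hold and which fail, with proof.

(⇐) If r ≡ 1 (mod 3) and r ≡ 2 (mod 4), then by the Chinese remainder theorem r ≡ 10 (mod 12). This is exactly r ≡ 10 (mod 12).

(⇒) Suppose r ≡ 10 (mod 12); write r = 12j + 10. Since 3 ∣ 12, reducing mod 3 gives r ≡ 10 ≡ 1 (mod 3); since 4 ∣ 12, reducing mod 4 gives r ≡ 10 ≡ 2 (mod 4).

Equivalent; both directions hold.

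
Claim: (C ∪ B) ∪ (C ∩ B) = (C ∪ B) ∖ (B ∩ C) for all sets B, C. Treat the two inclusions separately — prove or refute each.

(⟹) This inclusion fails. Take B = {1}, C = {1}; then 1 ∈ (C ∪ B) ∪ (C ∩ B) but 1 ∉ (C ∪ B) ∖ (B ∩ C).

(⟸) Let x ∈ (C ∪ B) ∖ (B ∩ C). Then either x ∈ B and x ∉ C; or x ∈ C and x ∉ B. In each case x ∈ (C ∪ B) ∪ (C ∩ B), so (C ∪ B) ∖ (B ∩ C) ⊆ (C ∪ B) ∪ (C ∩ B).

Only the reverse inclusion holds.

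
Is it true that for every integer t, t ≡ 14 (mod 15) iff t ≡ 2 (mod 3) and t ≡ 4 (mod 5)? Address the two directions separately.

The biconditional holds.

[⇒] Suppose t ≡ 14 (mod 15); write t = 15j + 14. Since 3 ∣ 15, reducing mod 3 gives t ≡ 14 ≡ 2 (mod 3); since 5 ∣ 15, reducing mod 5 gives t ≡ 14 ≡ 4 (mod 5).

[⇐] Conversely, if t ≡ 2 (mod 3) and t ≡ 4 (mod 5), then by the Chinese remainder theorem t ≡ 14 (mod 15). This is exactly t ≡ 14 (mod 15).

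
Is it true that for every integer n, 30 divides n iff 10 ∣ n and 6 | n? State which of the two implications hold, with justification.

Converse. Suppose 10 ∣ n and 6 ∣ n. Any common multiple of 10 and 6 is a multiple of their lcm; here lcm(10, 6) = 10·6/gcd(10, 6) = 60/2 = 30, so 30 ∣ n.

Forward direction. If 30 ∣ n, write n = 30q. Since 30 = 3·10, n = 10·(3q), so 10 ∣ n; and since 30 = 5·6, n = 6·(5q), so 6 ∣ n.

Both directions hold.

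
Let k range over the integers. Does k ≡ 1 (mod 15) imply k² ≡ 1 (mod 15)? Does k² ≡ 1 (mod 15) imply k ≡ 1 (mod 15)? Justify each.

The forward direction holds; the converse fails.

(→) Suppose k ≡ 1 (mod 15). Write k = 15j + 1. Then (15j + 1)² = 225j² + 30j + 1 = 15(15j² + 2j) + 1, so k² ≡ 1 (mod 15).

(←) This fails: take k = 4. Then 4² = 16 ≡ 1 (mod 15), yet 4 ≡ 4 (mod 15), not 1.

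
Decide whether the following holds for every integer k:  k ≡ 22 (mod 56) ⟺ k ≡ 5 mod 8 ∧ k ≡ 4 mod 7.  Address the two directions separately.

(⇒) This fails: k = 22 gives 22 ≡ 22 (mod 56) but 22 ≡ 6 (mod 8), so the conjunction on the right does not hold.

(⇐) This fails: k = 53 satisfies both congruences on the right (53 ≡ 5 mod 8 and 53 ≡ 4 mod 7) yet 53 ≡ 53 (mod 56), not 22.

Neither implication holds.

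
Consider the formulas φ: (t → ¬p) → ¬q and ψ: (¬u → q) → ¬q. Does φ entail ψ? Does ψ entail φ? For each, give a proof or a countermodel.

The forward direction fails; the converse holds.

(⟹) This fails. Under q = T, t = T, u = F, p = T, the left side is true but the right side is false.

(⟸) Assume the antecedent. If q is true, the antecedent cannot hold. If q is false, (t → ¬p) → ¬q reduces to true regardless of the other variables. Either way (t → ¬p) → ¬q holds.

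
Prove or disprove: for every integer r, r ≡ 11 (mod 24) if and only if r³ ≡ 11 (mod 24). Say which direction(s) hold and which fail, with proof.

Both directions hold; the statement is true.

(←) Suppose r³ ≡ 11 (mod 24). The only residue r in {0, …, 23} with r³ ≡ 11 (mod 24) is r = 11, so r ≡ 11 (mod 24).

(→) Suppose r ≡ 11 (mod 24). Write r = 24j + 11. Then (24j + 11)³ = 13824j³ + 19008j² + 8712j + 1331 = 24(576j³ + 792j² + 363j + 55) + 11, so r³ ≡ 11 (mod 24).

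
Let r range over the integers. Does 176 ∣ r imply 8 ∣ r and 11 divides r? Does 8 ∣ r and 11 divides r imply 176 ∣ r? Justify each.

Not equivalent: only (⇒) holds.

(⟸) This fails: take r = 88. Both 8 ∣ 88 and 11 ∣ 88, yet 88 is not a multiple of 176 (since 88 = 0·176 + 88), so 176 ∤ 88.

(⟹) If 176 ∣ r, write r = 176q. Since 176 = 22·8, r = 8·(22q), so 8 ∣ r; and since 176 = 16·11, r = 11·(16q), so 11 ∣ r.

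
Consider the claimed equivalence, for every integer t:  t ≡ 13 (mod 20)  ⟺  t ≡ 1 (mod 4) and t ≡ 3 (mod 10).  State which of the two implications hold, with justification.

[⇐] If t ≡ 1 (mod 4) and t ≡ 3 (mod 10), then by the Chinese remainder theorem t ≡ 13 (mod 20). This is exactly t ≡ 13 (mod 20).

[⇒] Suppose t ≡ 13 (mod 20); write t = 20j + 13. Since 4 ∣ 20, reducing mod 4 gives t ≡ 13 ≡ 1 (mod 4); since 10 ∣ 20, reducing mod 10 gives t ≡ 13 ≡ 3 (mod 10).

Both implications hold.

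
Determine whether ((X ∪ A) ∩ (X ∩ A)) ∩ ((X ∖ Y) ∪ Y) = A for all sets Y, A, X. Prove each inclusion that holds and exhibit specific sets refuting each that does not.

(⊆) holds; (⊇) fails.

Forward inclusion. Let x ∈ ((X ∪ A) ∩ (X ∩ A)) ∩ ((X ∖ Y) ∪ Y). Then either x ∈ A ∩ X and x ∉ Y; or x ∈ Y ∩ A ∩ X. In each case x ∈ A, so ((X ∪ A) ∩ (X ∩ A)) ∩ ((X ∖ Y) ∪ Y) ⊆ A.

Reverse inclusion. This inclusion fails. Take Y = ∅, A = {1}, X = ∅; then 1 ∈ A but 1 ∉ ((X ∪ A) ∩ (X ∩ A)) ∩ ((X ∖ Y) ∪ Y).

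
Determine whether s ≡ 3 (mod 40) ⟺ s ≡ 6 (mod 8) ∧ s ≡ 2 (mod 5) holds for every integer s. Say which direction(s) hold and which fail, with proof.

(→) This fails: s = 3 gives 3 ≡ 3 (mod 40) but 3 ≡ 3 (mod 8), so the conjunction on the right does not hold.

(←) This fails: s = 22 satisfies both congruences on the right (22 ≡ 6 mod 8 and 22 ≡ 2 mod 5) yet 22 ≡ 22 (mod 40), not 3.

(⇒) fails and (⇐) fails.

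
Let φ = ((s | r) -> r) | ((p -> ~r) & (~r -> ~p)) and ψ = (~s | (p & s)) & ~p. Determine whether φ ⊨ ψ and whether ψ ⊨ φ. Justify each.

Only the converse holds.

[⇒] This fails. Under p = T, s = F, r = F, the left side is true but the right side is false.

[⇐] Assume the antecedent. If p is true, the antecedent cannot hold. If p is false, the consequent reduces to true regardless of the other variables. Either way the consequent holds.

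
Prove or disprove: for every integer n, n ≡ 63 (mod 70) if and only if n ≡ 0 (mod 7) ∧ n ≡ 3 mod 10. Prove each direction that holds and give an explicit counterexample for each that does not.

Both implications hold.

[⇐] If n ≡ 0 (mod 7) and n ≡ 3 (mod 10), then by the Chinese remainder theorem n ≡ 63 (mod 70). This is exactly n ≡ 63 (mod 70).

[⇒] Suppose n ≡ 63 (mod 70); write n = 70j + 63. Since 7 ∣ 70, reducing mod 7 gives n ≡ 63 ≡ 0 (mod 7); since 10 ∣ 70, reducing mod 10 gives n ≡ 63 ≡ 3 (mod 10).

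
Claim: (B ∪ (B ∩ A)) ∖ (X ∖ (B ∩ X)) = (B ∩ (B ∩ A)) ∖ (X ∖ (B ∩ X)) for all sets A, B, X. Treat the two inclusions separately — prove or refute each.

Only the reverse inclusion holds.

(⟸) Let x ∈ (B ∩ (B ∩ A)) ∖ (X ∖ (B ∩ X)). Then either x ∈ A ∩ B and x ∉ X; or x ∈ A ∩ B ∩ X. In each case x ∈ (B ∪ (B ∩ A)) ∖ (X ∖ (B ∩ X)), so (B ∩ (B ∩ A)) ∖ (X ∖ (B ∩ X)) ⊆ (B ∪ (B ∩ A)) ∖ (X ∖ (B ∩ X)).

(⟹) This inclusion fails. Take A = ∅, B = {1}, X = ∅; then 1 ∈ (B ∪ (B ∩ A)) ∖ (X ∖ (B ∩ X)) but 1 ∉ (B ∩ (B ∩ A)) ∖ (X ∖ (B ∩ X)).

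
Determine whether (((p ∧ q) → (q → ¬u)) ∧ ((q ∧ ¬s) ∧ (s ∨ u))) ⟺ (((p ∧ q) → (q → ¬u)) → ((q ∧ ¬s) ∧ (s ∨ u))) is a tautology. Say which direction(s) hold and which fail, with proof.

(⟹) Assume the antecedent. If u is true, the antecedent forces (u = T, q = T, p = F, s = F), and the consequent holds there. If u is false, the antecedent cannot hold. Either way the consequent holds.

(⟸) This fails. Under u = T, q = T, p = T, s = T, the left side is false but the right side is true.

Only the forward direction holds.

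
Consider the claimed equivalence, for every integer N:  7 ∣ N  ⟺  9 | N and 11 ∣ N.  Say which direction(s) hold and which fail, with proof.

(⇒) fails and (⇐) fails.

Forward direction. This fails: take N = 7. Certainly 7 ∣ 7, but 9 ∤ 7.

Converse. This fails: take N = 99. Both 9 ∣ 99 and 11 ∣ 99, yet 99 is not a multiple of 7 (since 99 = 14·7 + 1), so 7 ∤ 99.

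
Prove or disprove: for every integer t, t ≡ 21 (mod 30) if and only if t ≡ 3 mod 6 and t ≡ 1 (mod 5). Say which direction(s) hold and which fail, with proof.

(⟹) Suppose t ≡ 21 (mod 30); write t = 30j + 21. Since 6 ∣ 30, reducing mod 6 gives t ≡ 21 ≡ 3 (mod 6); since 5 ∣ 30, reducing mod 5 gives t ≡ 21 ≡ 1 (mod 5).

(⟸) Conversely, if t ≡ 3 (mod 6) and t ≡ 1 (mod 5), then by the Chinese remainder theorem t ≡ 21 (mod 30). This is exactly t ≡ 21 (mod 30).

Both directions hold.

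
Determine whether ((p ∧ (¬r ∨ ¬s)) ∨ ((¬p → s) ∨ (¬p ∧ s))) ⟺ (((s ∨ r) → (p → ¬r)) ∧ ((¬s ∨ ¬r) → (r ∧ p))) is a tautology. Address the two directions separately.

The forward direction fails; the converse holds.

Forward direction. This fails. Under s = T, p = F, r = F, the left side is true but the right side is false.

Converse. Assume the antecedent. If s is true, the consequent reduces to true regardless of the other variables. If s is false, the antecedent cannot hold. Either way the consequent holds.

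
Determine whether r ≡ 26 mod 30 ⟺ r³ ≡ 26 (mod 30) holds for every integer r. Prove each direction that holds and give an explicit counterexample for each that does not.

Equivalent; both directions hold.

(⇐) Suppose r³ ≡ 26 (mod 30). The only residue r in {0, …, 29} with r³ ≡ 26 (mod 30) is r = 26, so r ≡ 26 (mod 30).

(⇒) Suppose r ≡ 26 mod 30. Write r = 30j + 26. Then (30j + 26)³ = 27000j³ + 70200j² + 60840j + 17576 = 30(900j³ + 2340j² + 2028j + 585) + 26, so r³ ≡ 26 (mod 30).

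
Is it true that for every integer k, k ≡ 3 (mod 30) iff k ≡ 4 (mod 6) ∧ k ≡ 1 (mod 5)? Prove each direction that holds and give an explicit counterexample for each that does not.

Neither direction holds.

Forward direction. This fails: k = 3 gives 3 ≡ 3 (mod 30) but 3 ≡ 3 (mod 6), so the conjunction on the right does not hold.

Converse. This fails: k = 16 satisfies both congruences on the right (16 ≡ 4 mod 6 and 16 ≡ 1 mod 5) yet 16 ≡ 16 (mod 30), not 3.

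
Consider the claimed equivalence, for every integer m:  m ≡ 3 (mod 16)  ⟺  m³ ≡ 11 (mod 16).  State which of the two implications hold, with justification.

Both directions hold; the statement is true.

(⟹) Suppose m ≡ 3 (mod 16). Write m = 16j + 3. Then (16j + 3)³ = 4096j³ + 2304j² + 432j + 27 = 16(256j³ + 144j² + 27j + 1) + 11, so m³ ≡ 11 (mod 16).

(⟸) Conversely, suppose m³ ≡ 11 (mod 16). The only residue r in {0, …, 15} with r³ ≡ 11 (mod 16) is r = 3, so m ≡ 3 (mod 16).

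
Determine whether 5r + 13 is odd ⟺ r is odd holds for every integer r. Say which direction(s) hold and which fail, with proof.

[⇒] This fails: r = 0 gives 5r + 13 = 13, which is odd, but 0 is even, not odd.

[⇐] This also fails: r = 1 is odd, but 5r + 13 = 18 is even, not odd.

Neither direction holds.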